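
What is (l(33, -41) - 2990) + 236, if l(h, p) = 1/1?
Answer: -2753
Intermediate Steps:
l(h, p) = 1
(l(33, -41) - 2990) + 236 = (1 - 2990) + 236 = -2989 + 236 = -2753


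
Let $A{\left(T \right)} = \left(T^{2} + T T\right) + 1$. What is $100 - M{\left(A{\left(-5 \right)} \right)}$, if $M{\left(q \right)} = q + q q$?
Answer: $-2552$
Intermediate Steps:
$A{\left(T \right)} = 1 + 2 T^{2}$ ($A{\left(T \right)} = \left(T^{2} + T^{2}\right) + 1 = 2 T^{2} + 1 = 1 + 2 T^{2}$)
$M{\left(q \right)} = q + q^{2}$
$100 - M{\left(A{\left(-5 \right)} \right)} = 100 - \left(1 + 2 \left(-5\right)^{2}\right) \left(1 + \left(1 + 2 \left(-5\right)^{2}\right)\right) = 100 - \left(1 + 2 \cdot 25\right) \left(1 + \left(1 + 2 \cdot 25\right)\right) = 100 - \left(1 + 50\right) \left(1 + \left(1 + 50\right)\right) = 100 - 51 \left(1 + 51\right) = 100 - 51 \cdot 52 = 100 - 2652 = -2552$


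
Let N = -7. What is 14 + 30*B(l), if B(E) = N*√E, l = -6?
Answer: 14 - 210*I*√6 ≈ 14.0 - 514.39*I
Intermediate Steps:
B(E) = -7*√E
14 + 30*B(l) = 14 + 30*(-7*I*√6) = 14 - 210*I*√6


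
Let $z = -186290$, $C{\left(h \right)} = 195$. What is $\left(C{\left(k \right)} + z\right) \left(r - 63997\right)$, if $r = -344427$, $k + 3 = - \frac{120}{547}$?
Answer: $76005664280$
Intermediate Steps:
$k = - \frac{1761}{547}$ ($k = -3 - \frac{120}{547} = - \frac{1761}{547} \approx -3.2194$)
$\left(C{\left(k \right)} + z\right) \left(r - 63997\right) = \left(195 - 186290\right) \left(-344427 - 63997\right) = \left(-186095\right) \left(-408424\right) = 76005664280$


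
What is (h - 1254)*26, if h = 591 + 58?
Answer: -15730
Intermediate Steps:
h = 649
(h - 1254)*26 = (649 - 1254)*26 = -605*26 = -15730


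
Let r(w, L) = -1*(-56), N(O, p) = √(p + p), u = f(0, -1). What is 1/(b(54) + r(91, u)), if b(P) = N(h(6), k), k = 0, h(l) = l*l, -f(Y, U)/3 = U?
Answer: 1/56 ≈ 0.017857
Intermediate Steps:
f(Y, U) = -3*U
h(l) = l²
u = 3 (u = -3*(-1) = 3)
N(O, p) = √2*√p (N(O, p) = √(2*p) = √2*√p)
b(P) = 0 (b(P) = √2*√0 = √2*0 = 0)
r(w, L) = 56
1/(b(54) + r(91, u)) = 1/(0 + 56) = 1/56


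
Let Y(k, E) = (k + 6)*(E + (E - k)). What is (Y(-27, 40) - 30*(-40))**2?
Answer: 1096209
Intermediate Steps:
Y(k, E) = (6 + k)*(-k + 2*E)
(Y(-27, 40) - 30*(-40))**2 = ((-1*(-27)**2 - 6*(-27) + 12*40 + 2*40*(-27)) - 30*(-40))**2 = ((-1*729 + 162 + 480 - 2160) + 1200)**2 = ((-729 + 162 + 480 - 2160) + 1200)**2 = (-2247 + 1200)**2 = (-1047)**2 = 1096209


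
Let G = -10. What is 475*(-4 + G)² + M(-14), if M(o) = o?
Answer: 93086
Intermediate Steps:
475*(-4 + G)² + M(-14) = 475*(-4 - 10)² - 14 = 475*(-14)² - 14 = 475*196 - 14 = 93100 - 14 = 93086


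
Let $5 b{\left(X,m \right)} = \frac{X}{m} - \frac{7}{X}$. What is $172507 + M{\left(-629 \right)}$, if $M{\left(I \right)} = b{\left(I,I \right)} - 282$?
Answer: $\frac{541648261}{3145} \approx 1.7223 \cdot 10^{5}$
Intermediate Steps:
$b{\left(X,m \right)} = - \frac{7}{5 X} + \frac{X}{5 m}$ ($b{\left(X,m \right)} = \frac{\frac{X}{m} - \frac{7}{X}}{5} = \frac{- \frac{7}{X} + \frac{X}{m}}{5} = - \frac{7}{5 X} + \frac{X}{5 m}$)
$M{\left(I \right)} = - \frac{1409}{5} - \frac{7}{5 I}$ ($M{\left(I \right)} = \left(- \frac{7}{5 I} + \frac{I}{5 I}\right) - 282 = \left(- \frac{7}{5 I} + \frac{1}{5}\right) - 282 = \left(\frac{1}{5} - \frac{7}{5 I}\right) - 282 = - \frac{1409}{5} - \frac{7}{5 I}$)
$172507 + M{\left(-629 \right)} = 172507 + \frac{-7 - -886261}{5 \left(-629\right)} = 172507 + \frac{1}{5} \left(- \frac{1}{629}\right) \left(-7 + 886261\right) = 172507 + \frac{1}{5} \left(- \frac{1}{629}\right) 886254 = 172507 - \frac{886254}{3145} = \frac{541648261}{3145}$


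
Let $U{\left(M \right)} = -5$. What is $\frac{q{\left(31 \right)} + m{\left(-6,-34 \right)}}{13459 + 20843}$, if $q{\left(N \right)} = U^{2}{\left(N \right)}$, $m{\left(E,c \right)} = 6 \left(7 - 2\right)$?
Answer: $\frac{55}{34302} \approx 0.0016034$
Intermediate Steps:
$m{\left(E,c \right)} = 30$ ($m{\left(E,c \right)} = 6 \cdot 5 = 30$)
$q{\left(N \right)} = 25$ ($q{\left(N \right)} = \left(-5\right)^{2} = 25$)
$\frac{q{\left(31 \right)} + m{\left(-6,-34 \right)}}{13459 + 20843} = \frac{25 + 30}{13459 + 20843} = \frac{55}{34302}$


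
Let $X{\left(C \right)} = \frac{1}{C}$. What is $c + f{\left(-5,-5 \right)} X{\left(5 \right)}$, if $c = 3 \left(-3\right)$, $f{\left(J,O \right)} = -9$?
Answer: $- \frac{54}{5} \approx -10.8$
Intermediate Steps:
$c = -9$
$c + f{\left(-5,-5 \right)} X{\left(5 \right)} = -9 - \frac{9}{5} = - \frac{54}{5}$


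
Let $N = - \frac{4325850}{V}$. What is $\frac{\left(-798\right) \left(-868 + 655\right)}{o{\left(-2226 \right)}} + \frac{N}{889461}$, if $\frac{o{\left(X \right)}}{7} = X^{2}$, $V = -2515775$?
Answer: $\frac{13421449794283}{2737751365854918} \approx 0.0049024$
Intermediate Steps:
$o{\left(X \right)} = 7 X^{2}$
$N = \frac{173034}{100631}$ ($N = - \frac{4325850}{-2515775} = \left(-4325850\right) \left(- \frac{1}{2515775}\right) = \frac{173034}{100631} \approx 1.7195$)
$\frac{\left(-798\right) \left(-868 + 655\right)}{o{\left(-2226 \right)}} + \frac{N}{889461} = \frac{\left(-798\right) \left(-868 + 655\right)}{7 \left(-2226\right)^{2}} + \frac{173034}{100631 \cdot 889461} = \frac{\left(-798\right) \left(-213\right)}{7 \cdot 4955076} + \frac{173034}{100631} \cdot \frac{1}{889461} = \frac{169974}{34685532} + \frac{19226}{9945261099} = 169974 \cdot \frac{1}{34685532} + \frac{19226}{9945261099} = \frac{1349}{275282} + \frac{19226}{9945261099} = \frac{13421449794283}{2737751365854918}$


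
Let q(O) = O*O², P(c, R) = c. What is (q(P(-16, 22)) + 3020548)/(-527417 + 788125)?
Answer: 754113/65177 ≈ 11.570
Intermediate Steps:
q(O) = O³
(q(P(-16, 22)) + 3020548)/(-527417 + 788125) = ((-16)³ + 3020548)/(-527417 + 788125) = (-4096 + 3020548)/260708 = 3016452*(1/260708) = 754113/65177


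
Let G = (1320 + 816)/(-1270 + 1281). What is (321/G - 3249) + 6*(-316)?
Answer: -3662063/712 ≈ -5143.3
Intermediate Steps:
G = 2136/11 ≈ 194.18
(321/G - 3249) + 6*(-316) = (321/(2136/11) - 3249) + 6*(-316) = (321*(11/2136) - 3249) - 1896 = (1177/712 - 3249) - 1896 = -2312111/712 - 1896 = -3662063/712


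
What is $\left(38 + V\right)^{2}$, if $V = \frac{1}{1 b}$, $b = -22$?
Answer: $\frac{697225}{484} \approx 1440.5$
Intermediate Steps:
$V = - \frac{1}{22}$ ($V = \frac{1}{1 \left(-22\right)} = 1 \left(- \frac{1}{22}\right) = - \frac{1}{22} \approx -0.045455$)
$\left(38 + V\right)^{2} = \left(38 - \frac{1}{22}\right)^{2} = \left(\frac{835}{22}\right)^{2} = \frac{697225}{484}$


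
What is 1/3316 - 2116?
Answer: -7016655/3316 ≈ -2116.0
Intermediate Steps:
1/3316 - 2116 = -7016655/3316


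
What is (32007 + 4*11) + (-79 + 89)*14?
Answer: 32191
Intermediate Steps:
(32007 + 4*11) + (-79 + 89)*14 = (32007 + 44) + 10*14 = 32051 + 140 = 32191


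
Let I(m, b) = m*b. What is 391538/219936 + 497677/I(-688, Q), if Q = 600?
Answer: 181145131/315241600 ≈ 0.57462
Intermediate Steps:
I(m, b) = b*m
391538/219936 + 497677/I(-688, Q) = 391538/219936 + 497677/((600*(-688))) = 391538*(1/219936) + 497677/(-412800) = 195769/109968 + 497677*(-1/412800) = 195769/109968 - 497677/412800 = 181145131/315241600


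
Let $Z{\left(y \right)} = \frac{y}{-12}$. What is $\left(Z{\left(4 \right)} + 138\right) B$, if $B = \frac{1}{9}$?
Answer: $\frac{413}{27} \approx 15.296$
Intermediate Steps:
$B = \frac{1}{9} \approx 0.11111$
$Z{\left(y \right)} = - \frac{y}{12}$ ($Z{\left(y \right)} = y \left(- \frac{1}{12}\right) = - \frac{y}{12}$)
$\left(Z{\left(4 \right)} + 138\right) B = \left(\left(- \frac{1}{12}\right) 4 + 138\right) \frac{1}{9} = \left(- \frac{1}{3} + 138\right) \frac{1}{9} = \frac{413}{3} \cdot \frac{1}{9} = \frac{413}{27}$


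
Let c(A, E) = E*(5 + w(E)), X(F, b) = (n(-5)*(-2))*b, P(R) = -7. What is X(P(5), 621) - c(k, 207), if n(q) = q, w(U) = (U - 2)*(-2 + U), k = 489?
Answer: -8694000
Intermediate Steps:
w(U) = (-2 + U)² (w(U) = (-2 + U)*(-2 + U) = (-2 + U)²)
X(F, b) = 10*b (X(F, b) = (-5*(-2))*b = 10*b)
c(A, E) = E*(5 + (-2 + E)²)
X(P(5), 621) - c(k, 207) = 10*621 - 207*(5 + (-2 + 207)²) = 6210 - 207*(5 + 205²) = 6210 - 207*(5 + 42025) = 6210 - 207*42030 = 6210 - 1*8700210 = 6210 - 8700210 = -8694000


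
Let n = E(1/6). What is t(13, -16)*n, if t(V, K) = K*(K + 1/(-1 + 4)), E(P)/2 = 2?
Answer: 3008/3 ≈ 1002.7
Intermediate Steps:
E(P) = 4 (E(P) = 2*2 = 4)
n = 4
t(V, K) = K*(1/3 + K) (t(V, K) = K*(K + 1/3) = K*(1/3 + K))
t(13, -16)*n = -16*(1/3 - 16)*4 = -16*(-47/3)*4 = (752/3)*4 = 3008/3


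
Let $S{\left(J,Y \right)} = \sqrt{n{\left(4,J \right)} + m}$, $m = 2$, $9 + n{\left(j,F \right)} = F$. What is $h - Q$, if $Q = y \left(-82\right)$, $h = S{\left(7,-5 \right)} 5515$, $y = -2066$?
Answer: $-169412$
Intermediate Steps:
$n{\left(j,F \right)} = -9 + F$
$S{\left(J,Y \right)} = \sqrt{-7 + J}$ ($S{\left(J,Y \right)} = \sqrt{\left(-9 + J\right) + 2} = \sqrt{-7 + J}$)
$h = 0$ ($h = \sqrt{-7 + 7} \cdot 5515 = \sqrt{0} \cdot 5515 = 0 \cdot 5515 = 0$)
$Q = 169412$ ($Q = \left(-2066\right) \left(-82\right) = 169412$)
$h - Q = 0 - 169412 = -169412$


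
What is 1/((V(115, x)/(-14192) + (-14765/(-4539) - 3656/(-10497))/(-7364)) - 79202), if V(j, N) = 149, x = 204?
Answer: -59279355904656/4695044197716290951 ≈ -1.2626e-5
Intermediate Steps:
1/((V(115, x)/(-14192) + (-14765/(-4539) - 3656/(-10497))/(-7364)) - 79202) = 1/((149/(-14192) + (-14765/(-4539) - 3656/(-10497))/(-7364)) - 79202) = 1/((149*(-1/14192) + (-14765*(-1/4539) - 3656*(-1/10497))*(-1/7364)) - 79202) = 1/((-149/14192 + (14765/4539 + 3656/10497)*(-1/7364)) - 79202) = 1/((-149/14192 + (57194263/15881961)*(-1/7364)) - 79202) = 1/((-149/14192 - 8170609/16707822972) - 79202) = 1/(-651355726439/59279355904656 - 79202) = 1/(-4695044197716290951/59279355904656) = -59279355904656/4695044197716290951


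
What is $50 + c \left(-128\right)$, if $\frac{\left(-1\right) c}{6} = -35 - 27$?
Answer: $-47566$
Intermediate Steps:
$c = 372$ ($c = - 6 \left(-35 - 27\right) = \left(-6\right) \left(-62\right) = 372$)
$50 + c \left(-128\right) = 50 + 372 \left(-128\right) = 50 - 47616 = -47566$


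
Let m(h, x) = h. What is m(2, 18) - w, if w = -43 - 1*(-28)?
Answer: 17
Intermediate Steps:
w = -15 (w = -43 + 28 = -15)
m(2, 18) - w = 2 - 1*(-15) = 2 + 15 = 17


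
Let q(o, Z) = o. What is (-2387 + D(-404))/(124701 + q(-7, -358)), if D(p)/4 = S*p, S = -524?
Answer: 844397/124694 ≈ 6.7718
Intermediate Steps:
D(p) = -2096*p (D(p) = 4*(-524*p) = -2096*p)
(-2387 + D(-404))/(124701 + q(-7, -358)) = (-2387 - 2096*(-404))/(124701 - 7) = (-2387 + 846784)/124694 = 844397*(1/124694) = 844397/124694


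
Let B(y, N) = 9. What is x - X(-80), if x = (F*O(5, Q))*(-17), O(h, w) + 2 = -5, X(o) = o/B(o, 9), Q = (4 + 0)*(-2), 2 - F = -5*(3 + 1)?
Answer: 23642/9 ≈ 2626.9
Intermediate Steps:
F = 22 (F = 2 - (-5)*(3 + 1) = 2 - (-5)*4 = 2 - 1*(-20) = 2 + 20 = 22)
Q = -8 (Q = 4*(-2) = -8)
X(o) = o/9
O(h, w) = -7 (O(h, w) = -2 - 5 = -7)
x = 2618 (x = (22*(-7))*(-17) = -154*(-17) = 2618)
x - X(-80) = 2618 - (-80)/9 = 2618 - 1*(-80/9) = 2618 + 80/9 = 23642/9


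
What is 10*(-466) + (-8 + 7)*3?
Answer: -4663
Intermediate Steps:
10*(-466) + (-8 + 7)*3 = -4660 - 1*3 = -4660 - 3 = -4663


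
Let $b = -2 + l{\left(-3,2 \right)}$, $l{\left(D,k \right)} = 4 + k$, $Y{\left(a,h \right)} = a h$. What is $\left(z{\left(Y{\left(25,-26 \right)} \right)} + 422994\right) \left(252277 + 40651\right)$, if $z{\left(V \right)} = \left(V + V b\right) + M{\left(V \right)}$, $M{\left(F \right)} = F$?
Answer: $122764367232$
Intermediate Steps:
$b = 4$ ($b = -2 + \left(4 + 2\right) = -2 + 6 = 4$)
$z{\left(V \right)} = 6 V$ ($z{\left(V \right)} = \left(V + V 4\right) + V = \left(V + 4 V\right) + V = 5 V + V = 6 V$)
$\left(z{\left(Y{\left(25,-26 \right)} \right)} + 422994\right) \left(252277 + 40651\right) = \left(6 \cdot 25 \left(-26\right) + 422994\right) \left(252277 + 40651\right) = \left(6 \left(-650\right) + 422994\right) 292928 = \left(-3900 + 422994\right) 292928 = 419094 \cdot 292928 = 122764367232$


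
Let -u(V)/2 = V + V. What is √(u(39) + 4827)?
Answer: 3*√519 ≈ 68.345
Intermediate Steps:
u(V) = -4*V (u(V) = -2*(V + V) = -4*V)
√(u(39) + 4827) = √(-4*39 + 4827) = √(-156 + 4827) = √4671 = 3*√519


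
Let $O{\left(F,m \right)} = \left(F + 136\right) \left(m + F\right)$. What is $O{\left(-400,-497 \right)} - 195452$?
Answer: $41356$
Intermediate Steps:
$O{\left(F,m \right)} = \left(136 + F\right) \left(F + m\right)$
$O{\left(-400,-497 \right)} - 195452 = \left(\left(-400\right)^{2} + 136 \left(-400\right) + 136 \left(-497\right) - -198800\right) - 195452 = \left(160000 - 54400 - 67592 + 198800\right) - 195452 = 236808 - 195452 = 41356$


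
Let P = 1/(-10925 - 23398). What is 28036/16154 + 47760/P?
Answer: -13240355344942/8077 ≈ -1.6393e+9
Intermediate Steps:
P = -1/34323 (P = 1/(-34323) = -1/34323 ≈ -2.9135e-5)
28036/16154 + 47760/P = 28036/16154 + 47760/(-1/34323) = 28036*(1/16154) + 47760*(-34323) = 14018/8077 - 1639266480 = -13240355344942/8077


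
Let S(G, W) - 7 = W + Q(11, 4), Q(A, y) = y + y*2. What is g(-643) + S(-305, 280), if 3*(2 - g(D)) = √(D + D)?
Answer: 301 - I*√1286/3 ≈ 301.0 - 11.954*I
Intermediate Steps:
Q(A, y) = 3*y (Q(A, y) = y + 2*y = 3*y)
S(G, W) = 19 + W (S(G, W) = 7 + (W + 3*4) = 7 + (W + 12) = 7 + (12 + W) = 19 + W)
g(D) = 2 - √2*√D/3 (g(D) = 2 - √(D + D)/3 = 2 - √2*√D/3)
g(-643) + S(-305, 280) = (2 - √2*√(-643)/3) + (19 + 280) = (2 - √2*I*√643/3) + 299 = (2 - I*√1286/3) + 299 = 301 - I*√1286/3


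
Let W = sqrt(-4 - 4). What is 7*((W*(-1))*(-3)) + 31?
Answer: 31 + 42*I*sqrt(2) ≈ 31.0 + 59.397*I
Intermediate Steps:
W = 2*I*sqrt(2) (W = sqrt(-8) = 2*I*sqrt(2) ≈ 2.8284*I)
7*((W*(-1))*(-3)) + 31 = 7*(((2*I*sqrt(2))*(-1))*(-3)) + 31 = 7*(-2*I*sqrt(2)*(-3)) + 31 = 7*(6*I*sqrt(2)) + 31 = 42*I*sqrt(2) + 31 = 31 + 42*I*sqrt(2)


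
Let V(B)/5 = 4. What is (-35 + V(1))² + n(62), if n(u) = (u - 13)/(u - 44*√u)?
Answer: 421601/1874 - 539*√62/29047 ≈ 224.83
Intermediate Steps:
V(B) = 20 (V(B) = 5*4 = 20)
n(u) = (-13 + u)/(u - 44*√u)
(-35 + V(1))² + n(62) = (-35 + 20)² + (13 - 1*62)/(-1*62 + 44*√62) = (-15)² + (13 - 62)/(-62 + 44*√62) = 225 - 49/(-62 + 44*√62)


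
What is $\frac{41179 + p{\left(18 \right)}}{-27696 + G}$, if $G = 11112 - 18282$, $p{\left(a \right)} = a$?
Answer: $- \frac{3169}{2682} \approx -1.1816$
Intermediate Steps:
$G = -7170$ ($G = 11112 - 18282 = -7170$)
$\frac{41179 + p{\left(18 \right)}}{-27696 + G} = \frac{41179 + 18}{-27696 - 7170} = \frac{41197}{-34866} = 41197 \left(- \frac{1}{34866}\right) = - \frac{3169}{2682}$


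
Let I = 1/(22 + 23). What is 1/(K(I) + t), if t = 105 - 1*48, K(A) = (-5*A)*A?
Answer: 405/23084 ≈ 0.017545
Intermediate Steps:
I = 1/45 ≈ 0.022222
K(A) = -5*A**2
t = 57 (t = 105 - 48 = 57)
1/(K(I) + t) = 1/(-5*(1/45)**2 + 57) = 1/(-5*1/2025 + 57) = 1/(-1/405 + 57) = 1/(23084/405) = 405/23084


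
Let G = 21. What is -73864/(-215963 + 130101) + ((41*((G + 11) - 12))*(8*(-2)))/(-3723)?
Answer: 100107508/22833159 ≈ 4.3843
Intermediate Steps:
-73864/(-215963 + 130101) + ((41*((G + 11) - 12))*(8*(-2)))/(-3723) = -73864/(-215963 + 130101) + ((41*((21 + 11) - 12))*(8*(-2)))/(-3723) = -73864/(-85862) + ((41*(32 - 12))*(-16))*(-1/3723) = -73864*(-1/85862) + ((41*20)*(-16))*(-1/3723) = 5276/6133 + (820*(-16))*(-1/3723) = 5276/6133 - 13120*(-1/3723) = 5276/6133 + 13120/3723 = 100107508/22833159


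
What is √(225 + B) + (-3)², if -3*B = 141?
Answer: 9 + √178 ≈ 22.342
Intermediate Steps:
B = -47 (B = -⅓*141 = -47)
√(225 + B) + (-3)² = √(225 - 47) + (-3)² = √178 + 9 = 9 + √178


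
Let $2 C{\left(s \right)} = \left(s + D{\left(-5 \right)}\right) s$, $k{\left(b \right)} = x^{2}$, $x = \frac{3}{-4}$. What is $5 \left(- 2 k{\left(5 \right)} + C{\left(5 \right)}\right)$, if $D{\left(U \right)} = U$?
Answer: $- \frac{45}{8} \approx -5.625$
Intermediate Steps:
$x = - \frac{3}{4}$ ($x = 3 \left(- \frac{1}{4}\right) = - \frac{3}{4} \approx -0.75$)
$k{\left(b \right)} = \frac{9}{16}$ ($k{\left(b \right)} = \left(- \frac{3}{4}\right)^{2} = \frac{9}{16}$)
$C{\left(s \right)} = \frac{s \left(-5 + s\right)}{2}$ ($C{\left(s \right)} = \frac{\left(s - 5\right) s}{2} = \frac{\left(-5 + s\right) s}{2} = \frac{s \left(-5 + s\right)}{2}$)
$5 \left(- 2 k{\left(5 \right)} + C{\left(5 \right)}\right) = 5 \left(\left(-2\right) \frac{9}{16} + \frac{1}{2} \cdot 5 \left(-5 + 5\right)\right) = 5 \left(- \frac{9}{8} + \frac{1}{2} \cdot 5 \cdot 0\right) = 5 \left(- \frac{9}{8} + 0\right) = 5 \left(- \frac{9}{8}\right) = - \frac{45}{8}$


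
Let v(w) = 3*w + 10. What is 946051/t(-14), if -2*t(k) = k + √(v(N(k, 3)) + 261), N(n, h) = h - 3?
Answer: -26489428/75 - 1892102*√271/75 ≈ -7.6850e+5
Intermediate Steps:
N(n, h) = -3 + h
v(w) = 10 + 3*w
t(k) = -k/2 - √271/2 (t(k) = -(k + √((10 + 3*(-3 + 3)) + 261))/2 = -(k + √((10 + 3*0) + 261))/2 = -(k + √((10 + 0) + 261))/2 = -(k + √(10 + 261))/2 = -(k + √271)/2 = -k/2 - √271/2)
946051/t(-14) = 946051/(-½*(-14) - √271/2) = 946051/(7 - √271/2)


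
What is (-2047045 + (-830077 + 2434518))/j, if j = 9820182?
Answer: -221302/4910091 ≈ -0.045071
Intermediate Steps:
(-2047045 + (-830077 + 2434518))/j = (-2047045 + (-830077 + 2434518))/9820182 = (-2047045 + 1604441)*(1/9820182) = -442604*1/9820182 = -221302/4910091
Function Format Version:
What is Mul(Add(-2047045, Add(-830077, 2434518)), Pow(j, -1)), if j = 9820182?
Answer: Rational(-221302, 4910091) ≈ -0.045071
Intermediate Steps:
Mul(Add(-2047045, Add(-830077, 2434518)), Pow(j, -1)) = Mul(Add(-2047045, Add(-830077, 2434518)), Pow(9820182, -1)) = Mul(Add(-2047045, 1604441), Rational(1, 9820182)) = Mul(-442604, Rational(1, 9820182)) = Rational(-221302, 4910091)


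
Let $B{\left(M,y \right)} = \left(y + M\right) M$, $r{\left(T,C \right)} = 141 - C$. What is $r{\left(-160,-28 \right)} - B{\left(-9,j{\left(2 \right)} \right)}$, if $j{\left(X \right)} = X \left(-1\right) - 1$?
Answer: $61$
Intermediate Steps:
$j{\left(X \right)} = -1 - X$ ($j{\left(X \right)} = - X - 1 = -1 - X$)
$B{\left(M,y \right)} = M \left(M + y\right)$ ($B{\left(M,y \right)} = \left(M + y\right) M = M \left(M + y\right)$)
$r{\left(-160,-28 \right)} - B{\left(-9,j{\left(2 \right)} \right)} = \left(141 - -28\right) - - 9 \left(-9 - 3\right) = \left(141 + 28\right) - - 9 \left(-9 - 3\right) = 169 - - 9 \left(-9 - 3\right) = 169 - \left(-9\right) \left(-12\right) = 169 - 108 = 61$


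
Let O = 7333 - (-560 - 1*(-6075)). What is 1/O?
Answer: 1/1818 ≈ 0.00055005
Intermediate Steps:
O = 1818 (O = 7333 - (-560 + 6075) = 7333 - 1*5515 = 7333 - 5515 = 1818)
1/O = 1/1818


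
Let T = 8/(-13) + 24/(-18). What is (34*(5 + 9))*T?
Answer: -36176/39 ≈ -927.59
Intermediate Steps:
T = -76/39 (T = 8*(-1/13) + 24*(-1/18) = -8/13 - 4/3 = -76/39 ≈ -1.9487)
(34*(5 + 9))*T = (34*(5 + 9))*(-76/39) = (34*14)*(-76/39) = 476*(-76/39) = -36176/39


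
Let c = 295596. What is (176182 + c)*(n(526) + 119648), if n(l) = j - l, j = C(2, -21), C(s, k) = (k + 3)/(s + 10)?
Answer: 56198431249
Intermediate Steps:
C(s, k) = (3 + k)/(10 + s)
j = -3/2 (j = (3 - 21)/(10 + 2) = -18/12 = (1/12)*(-18) = -3/2 ≈ -1.5000)
n(l) = -3/2 - l
(176182 + c)*(n(526) + 119648) = (176182 + 295596)*((-3/2 - 1*526) + 119648) = 471778*((-3/2 - 526) + 119648) = 471778*(-1055/2 + 119648) = 471778*(238241/2) = 56198431249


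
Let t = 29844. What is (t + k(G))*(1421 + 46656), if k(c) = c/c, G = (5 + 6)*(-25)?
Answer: 1434858065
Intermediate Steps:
G = -275 (G = 11*(-25) = -275)
k(c) = 1
(t + k(G))*(1421 + 46656) = (29844 + 1)*(1421 + 46656) = 29845*48077 = 1434858065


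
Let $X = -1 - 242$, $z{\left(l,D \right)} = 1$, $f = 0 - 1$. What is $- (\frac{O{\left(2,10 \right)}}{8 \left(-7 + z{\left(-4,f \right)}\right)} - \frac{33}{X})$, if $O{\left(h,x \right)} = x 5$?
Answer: $\frac{587}{648} \approx 0.90586$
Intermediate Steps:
$f = -1$
$O{\left(h,x \right)} = 5 x$
$X = -243$
$- (\frac{O{\left(2,10 \right)}}{8 \left(-7 + z{\left(-4,f \right)}\right)} - \frac{33}{X}) = - (\frac{5 \cdot 10}{8 \left(-7 + 1\right)} - \frac{33}{-243}) = - (\frac{50}{8 \left(-6\right)} - - \frac{11}{81}) = - (\frac{50}{-48} + \frac{11}{81}) = - (50 \left(- \frac{1}{48}\right) + \frac{11}{81}) = - (- \frac{25}{24} + \frac{11}{81}) = \left(-1\right) \left(- \frac{587}{648}\right) = \frac{587}{648}$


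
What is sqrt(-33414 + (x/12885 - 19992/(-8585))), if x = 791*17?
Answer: I*sqrt(56584336522522035)/1301385 ≈ 182.79*I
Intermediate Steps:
x = 13447
sqrt(-33414 + (x/12885 - 19992/(-8585))) = sqrt(-33414 + (13447/12885 - 19992/(-8585))) = sqrt(-33414 + (13447*(1/12885) - 19992*(-1/8585))) = sqrt(-33414 + (13447/12885 + 1176/505)) = sqrt(-33414 + 4388699/1301385) = sqrt(-43480089691/1301385) = I*sqrt(56584336522522035)/1301385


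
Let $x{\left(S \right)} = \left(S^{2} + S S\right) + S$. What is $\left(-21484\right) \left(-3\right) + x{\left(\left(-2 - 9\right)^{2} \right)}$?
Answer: $93855$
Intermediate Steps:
$x{\left(S \right)} = S + 2 S^{2}$ ($x{\left(S \right)} = \left(S^{2} + S^{2}\right) + S = 2 S^{2} + S = S + 2 S^{2}$)
$\left(-21484\right) \left(-3\right) + x{\left(\left(-2 - 9\right)^{2} \right)} = \left(-21484\right) \left(-3\right) + \left(-2 - 9\right)^{2} \left(1 + 2 \left(-2 - 9\right)^{2}\right) = 64452 + \left(-11\right)^{2} \left(1 + 2 \left(-11\right)^{2}\right) = 64452 + 121 \left(1 + 2 \cdot 121\right) = 64452 + 121 \left(1 + 242\right) = 64452 + 121 \cdot 243 = 64452 + 29403 = 93855$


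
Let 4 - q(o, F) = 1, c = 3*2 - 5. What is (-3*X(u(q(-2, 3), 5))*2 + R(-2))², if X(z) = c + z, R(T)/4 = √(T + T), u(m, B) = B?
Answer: 1232 - 576*I ≈ 1232.0 - 576.0*I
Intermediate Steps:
c = 1 (c = 6 - 5 = 1)
q(o, F) = 3 (q(o, F) = 4 - 1*1 = 4 - 1 = 3)
R(T) = 4*√2*√T (R(T) = 4*√(T + T) = 4*√(2*T) = 4*(√2*√T) = 4*√2*√T)
X(z) = 1 + z
(-3*X(u(q(-2, 3), 5))*2 + R(-2))² = (-3*(1 + 5)*2 + 4*√2*√(-2))² = (-3*6*2 + 4*√2*(I*√2))² = (-18*2 + 8*I)² = (-36 + 8*I)²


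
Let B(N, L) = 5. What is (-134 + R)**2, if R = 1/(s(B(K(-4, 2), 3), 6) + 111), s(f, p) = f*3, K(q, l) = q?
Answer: 285035689/15876 ≈ 17954.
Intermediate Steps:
s(f, p) = 3*f
R = 1/126 (R = 1/(3*5 + 111) = 1/(15 + 111) = 1/126 ≈ 0.0079365)
(-134 + R)**2 = (-134 + 1/126)**2 = (-16883/126)**2 = 285035689/15876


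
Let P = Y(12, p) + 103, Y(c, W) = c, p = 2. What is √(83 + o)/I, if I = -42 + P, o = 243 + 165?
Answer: √491/73 ≈ 0.30354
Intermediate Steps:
o = 408
P = 115 (P = 12 + 103 = 115)
I = 73 (I = -42 + 115 = 73)
√(83 + o)/I = √(83 + 408)/73 = √491*(1/73) = √491/73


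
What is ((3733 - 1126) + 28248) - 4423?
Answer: 26432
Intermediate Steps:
((3733 - 1126) + 28248) - 4423 = (2607 + 28248) - 4423 = 30855 - 4423 = 26432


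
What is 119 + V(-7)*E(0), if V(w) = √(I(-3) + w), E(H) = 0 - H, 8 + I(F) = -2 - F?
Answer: 119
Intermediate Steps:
I(F) = -10 - F (I(F) = -8 + (-2 - F) = -10 - F)
E(H) = -H
V(w) = √(-7 + w) (V(w) = √((-10 - 1*(-3)) + w) = √((-10 + 3) + w) = √(-7 + w))
119 + V(-7)*E(0) = 119 + √(-7 - 7)*(-1*0) = 119 + √(-14)*0 = 119 + (I*√14)*0 = 119 + 0 = 119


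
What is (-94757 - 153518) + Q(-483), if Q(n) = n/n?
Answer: -248274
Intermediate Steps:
Q(n) = 1
(-94757 - 153518) + Q(-483) = (-94757 - 153518) + 1 = -248275 + 1 = -248274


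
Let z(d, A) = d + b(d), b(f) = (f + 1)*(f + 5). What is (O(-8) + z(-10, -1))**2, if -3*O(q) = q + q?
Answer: 14641/9 ≈ 1626.8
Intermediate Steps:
b(f) = (1 + f)*(5 + f)
O(q) = -2*q/3 (O(q) = -(q + q)/3 = -2*q/3)
z(d, A) = 5 + d**2 + 7*d (z(d, A) = d + (5 + d**2 + 6*d) = 5 + d**2 + 7*d)
(O(-8) + z(-10, -1))**2 = (-2/3*(-8) + (5 + (-10)**2 + 7*(-10)))**2 = (16/3 + (5 + 100 - 70))**2 = (16/3 + 35)**2 = (121/3)**2 = 14641/9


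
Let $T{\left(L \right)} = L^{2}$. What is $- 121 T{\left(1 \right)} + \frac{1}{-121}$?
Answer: $- \frac{14642}{121} \approx -121.01$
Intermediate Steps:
$- 121 T{\left(1 \right)} + \frac{1}{-121} = - 121 \cdot 1^{2} + \frac{1}{-121} = \left(-121\right) 1 - \frac{1}{121} = -121 - \frac{1}{121} = - \frac{14642}{121}$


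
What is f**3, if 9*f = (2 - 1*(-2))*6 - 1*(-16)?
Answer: 64000/729 ≈ 87.792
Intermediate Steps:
f = 40/9 (f = ((2 - 1*(-2))*6 - 1*(-16))/9 = ((2 + 2)*6 + 16)/9 = (4*6 + 16)/9 = (24 + 16)/9 = (1/9)*40 = 40/9 ≈ 4.4444)
f**3 = (40/9)**3 = 64000/729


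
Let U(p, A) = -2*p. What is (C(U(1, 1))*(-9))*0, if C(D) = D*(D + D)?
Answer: 0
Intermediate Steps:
C(D) = 2*D**2 (C(D) = D*(2*D) = 2*D**2)
(C(U(1, 1))*(-9))*0 = ((2*(-2*1)**2)*(-9))*0 = ((2*(-2)**2)*(-9))*0 = ((2*4)*(-9))*0 = (8*(-9))*0 = -72*0 = 0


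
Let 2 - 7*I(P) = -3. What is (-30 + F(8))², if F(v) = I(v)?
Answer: 42025/49 ≈ 857.65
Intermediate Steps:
I(P) = 5/7 (I(P) = 2/7 - ⅐*(-3) = 2/7 + 3/7 = 5/7)
F(v) = 5/7
(-30 + F(8))² = (-30 + 5/7)² = (-205/7)² = 42025/49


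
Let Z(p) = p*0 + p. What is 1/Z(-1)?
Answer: -1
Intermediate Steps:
Z(p) = p (Z(p) = 0 + p = p)
1/Z(-1) = 1/(-1) = -1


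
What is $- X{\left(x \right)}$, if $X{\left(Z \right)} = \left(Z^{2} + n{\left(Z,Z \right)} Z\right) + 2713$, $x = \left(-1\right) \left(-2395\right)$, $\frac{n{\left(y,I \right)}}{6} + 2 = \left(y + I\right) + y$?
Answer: $-108958448$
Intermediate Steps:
$n{\left(y,I \right)} = -12 + 6 I + 12 y$ ($n{\left(y,I \right)} = -12 + 6 \left(\left(y + I\right) + y\right) = -12 + 6 \left(\left(I + y\right) + y\right) = -12 + 6 \left(I + 2 y\right) = -12 + \left(6 I + 12 y\right) = -12 + 6 I + 12 y$)
$x = 2395$
$X{\left(Z \right)} = 2713 + Z^{2} + Z \left(-12 + 18 Z\right)$ ($X{\left(Z \right)} = \left(Z^{2} + \left(-12 + 6 Z + 12 Z\right) Z\right) + 2713 = \left(Z^{2} + \left(-12 + 18 Z\right) Z\right) + 2713 = \left(Z^{2} + Z \left(-12 + 18 Z\right)\right) + 2713 = 2713 + Z^{2} + Z \left(-12 + 18 Z\right)$)
$- X{\left(x \right)} = - (2713 - 28740 + 19 \cdot 2395^{2}) = - (2713 - 28740 + 19 \cdot 5736025) = - (2713 - 28740 + 108984475) = \left(-1\right) 108958448 = -108958448$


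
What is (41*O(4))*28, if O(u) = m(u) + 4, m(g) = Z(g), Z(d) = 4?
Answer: 9184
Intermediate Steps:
m(g) = 4
O(u) = 8 (O(u) = 4 + 4 = 8)
(41*O(4))*28 = (41*8)*28 = 328*28 = 9184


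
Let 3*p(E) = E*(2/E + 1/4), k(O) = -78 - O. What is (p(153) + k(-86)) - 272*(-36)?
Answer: 117761/12 ≈ 9813.4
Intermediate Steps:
p(E) = E*(¼ + 2/E)/3 (p(E) = (E*(2/E + 1/4))/3 = (E*(2/E + 1*(¼)))/3 = (E*(2/E + ¼))/3 = (E*(¼ + 2/E))/3 = E*(¼ + 2/E)/3)
(p(153) + k(-86)) - 272*(-36) = ((⅔ + (1/12)*153) + (-78 - 1*(-86))) - 272*(-36) = ((⅔ + 51/4) + (-78 + 86)) + 9792 = (161/12 + 8) + 9792 = 257/12 + 9792 = 117761/12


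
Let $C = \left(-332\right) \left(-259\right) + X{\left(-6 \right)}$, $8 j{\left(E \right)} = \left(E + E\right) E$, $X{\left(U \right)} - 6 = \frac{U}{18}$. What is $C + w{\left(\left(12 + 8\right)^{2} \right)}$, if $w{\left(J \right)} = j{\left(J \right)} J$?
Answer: $\frac{48257981}{3} \approx 1.6086 \cdot 10^{7}$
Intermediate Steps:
$X{\left(U \right)} = 6 + \frac{U}{18}$
$j{\left(E \right)} = \frac{E^{2}}{4}$ ($j{\left(E \right)} = \frac{\left(E + E\right) E}{8} = \frac{2 E E}{8} = \frac{2 E^{2}}{8} = \frac{E^{2}}{4}$)
$C = \frac{257981}{3}$ ($C = \left(-332\right) \left(-259\right) + \left(6 + \frac{1}{18} \left(-6\right)\right) = 85988 + \left(6 - \frac{1}{3}\right) = 85988 + \frac{17}{3} = \frac{257981}{3} \approx 85994.0$)
$w{\left(J \right)} = \frac{J^{3}}{4}$ ($w{\left(J \right)} = \frac{J^{2}}{4} J = \frac{J^{3}}{4}$)
$C + w{\left(\left(12 + 8\right)^{2} \right)} = \frac{257981}{3} + \frac{\left(\left(12 + 8\right)^{2}\right)^{3}}{4} = \frac{257981}{3} + \frac{\left(20^{2}\right)^{3}}{4} = \frac{257981}{3} + \frac{400^{3}}{4} = \frac{257981}{3} + \frac{1}{4} \cdot 64000000 = \frac{257981}{3} + 16000000 = \frac{48257981}{3}$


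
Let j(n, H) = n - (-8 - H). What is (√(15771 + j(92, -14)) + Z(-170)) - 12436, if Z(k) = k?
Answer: -12606 + √15857 ≈ -12480.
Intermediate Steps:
j(n, H) = 8 + H + n (j(n, H) = n + (8 + H) = 8 + H + n)
(√(15771 + j(92, -14)) + Z(-170)) - 12436 = (√(15771 + (8 - 14 + 92)) - 170) - 12436 = (√(15771 + 86) - 170) - 12436 = (√15857 - 170) - 12436 = (-170 + √15857) - 12436 = -12606 + √15857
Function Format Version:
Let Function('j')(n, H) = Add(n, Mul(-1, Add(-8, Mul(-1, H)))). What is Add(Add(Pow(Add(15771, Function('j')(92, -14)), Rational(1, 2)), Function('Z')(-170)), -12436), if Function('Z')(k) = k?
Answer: Add(-12606, Pow(15857, Rational(1, 2))) ≈ -12480.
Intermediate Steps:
Function('j')(n, H) = Add(8, H, n) (Function('j')(n, H) = Add(n, Add(8, H)) = Add(8, H, n))
Add(Add(Pow(Add(15771, Function('j')(92, -14)), Rational(1, 2)), Function('Z')(-170)), -12436) = Add(Add(Pow(Add(15771, Add(8, -14, 92)), Rational(1, 2)), -170), -12436) = Add(Add(Pow(Add(15771, 86), Rational(1, 2)), -170), -12436) = Add(Add(Pow(15857, Rational(1, 2)), -170), -12436) = Add(Add(-170, Pow(15857, Rational(1, 2))), -12436) = Add(-12606, Pow(15857, Rational(1, 2)))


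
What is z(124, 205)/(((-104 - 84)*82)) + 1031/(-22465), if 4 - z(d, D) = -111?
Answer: -18477371/346320440 ≈ -0.053353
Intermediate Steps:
z(d, D) = 115 (z(d, D) = 4 - 1*(-111) = 4 + 111 = 115)
z(124, 205)/(((-104 - 84)*82)) + 1031/(-22465) = 115/(((-104 - 84)*82)) + 1031/(-22465) = 115/((-188*82)) + 1031*(-1/22465) = 115/(-15416) - 1031/22465 = 115*(-1/15416) - 1031/22465 = -115/15416 - 1031/22465 = -18477371/346320440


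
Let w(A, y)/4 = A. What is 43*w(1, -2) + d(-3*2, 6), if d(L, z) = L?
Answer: 166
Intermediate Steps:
w(A, y) = 4*A
43*w(1, -2) + d(-3*2, 6) = 43*(4*1) - 3*2 = 43*4 - 6 = 172 - 6 = 166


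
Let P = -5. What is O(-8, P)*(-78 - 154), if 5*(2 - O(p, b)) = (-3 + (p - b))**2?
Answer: 6032/5 ≈ 1206.4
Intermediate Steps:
O(p, b) = 2 - (-3 + p - b)**2/5 (O(p, b) = 2 - (-3 + (p - b))**2/5 = 2 - (-3 + p - b)**2/5)
O(-8, P)*(-78 - 154) = (2 - (3 - 5 - 1*(-8))**2/5)*(-78 - 154) = (2 - (3 - 5 + 8)**2/5)*(-232) = (2 - 1/5*6**2)*(-232) = (2 - 1/5*36)*(-232) = (2 - 36/5)*(-232) = -26/5*(-232) = 6032/5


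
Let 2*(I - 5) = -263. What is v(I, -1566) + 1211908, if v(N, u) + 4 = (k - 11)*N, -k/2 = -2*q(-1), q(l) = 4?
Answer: 2422543/2 ≈ 1.2113e+6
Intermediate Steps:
I = -253/2 (I = 5 + (½)*(-263) = 5 - 263/2 = -253/2 ≈ -126.50)
k = 16 (k = -(-4)*4 = -2*(-8) = 16)
v(N, u) = -4 + 5*N (v(N, u) = -4 + (16 - 11)*N = -4 + 5*N)
v(I, -1566) + 1211908 = (-4 + 5*(-253/2)) + 1211908 = (-4 - 1265/2) + 1211908 = -1273/2 + 1211908 = 2422543/2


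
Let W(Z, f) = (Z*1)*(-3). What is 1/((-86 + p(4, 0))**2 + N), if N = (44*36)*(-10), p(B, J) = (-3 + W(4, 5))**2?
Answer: 1/3481 ≈ 0.00028727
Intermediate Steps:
W(Z, f) = -3*Z (W(Z, f) = Z*(-3) = -3*Z)
p(B, J) = 225 (p(B, J) = (-3 - 3*4)**2 = (-3 - 12)**2 = (-15)**2 = 225)
N = -15840 (N = 1584*(-10) = -15840)
1/((-86 + p(4, 0))**2 + N) = 1/((-86 + 225)**2 - 15840) = 1/(139**2 - 15840) = 1/(19321 - 15840) = 1/3481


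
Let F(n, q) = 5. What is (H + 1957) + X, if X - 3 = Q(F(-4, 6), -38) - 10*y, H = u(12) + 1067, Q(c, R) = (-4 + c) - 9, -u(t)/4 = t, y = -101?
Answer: 3981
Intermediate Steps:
u(t) = -4*t
Q(c, R) = -13 + c
H = 1019 (H = -4*12 + 1067 = -48 + 1067 = 1019)
X = 1005 (X = 3 + ((-13 + 5) - 10*(-101)) = 3 + (-8 - 1*(-1010)) = 3 + (-8 + 1010) = 3 + 1002 = 1005)
(H + 1957) + X = (1019 + 1957) + 1005 = 2976 + 1005 = 3981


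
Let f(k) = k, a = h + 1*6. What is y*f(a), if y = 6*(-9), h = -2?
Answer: -216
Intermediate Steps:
a = 4 (a = -2 + 1*6 = -2 + 6 = 4)
y = -54
y*f(a) = -54*4 = -216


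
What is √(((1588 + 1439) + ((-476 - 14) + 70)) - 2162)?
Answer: √445 ≈ 21.095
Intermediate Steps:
√(((1588 + 1439) + ((-476 - 14) + 70)) - 2162) = √((3027 + (-490 + 70)) - 2162) = √((3027 - 420) - 2162) = √(2607 - 2162) = √445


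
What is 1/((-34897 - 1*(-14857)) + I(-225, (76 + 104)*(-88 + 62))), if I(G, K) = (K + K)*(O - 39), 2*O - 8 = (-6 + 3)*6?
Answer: 1/391800 ≈ 2.5523e-6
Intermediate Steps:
O = -5 (O = 4 + ((-6 + 3)*6)/2 = 4 + (-3*6)/2 = 4 + (½)*(-18) = 4 - 9 = -5)
I(G, K) = -88*K (I(G, K) = (K + K)*(-5 - 39) = (2*K)*(-44) = -88*K)
1/((-34897 - 1*(-14857)) + I(-225, (76 + 104)*(-88 + 62))) = 1/((-34897 - 1*(-14857)) - 88*(76 + 104)*(-88 + 62)) = 1/((-34897 + 14857) - 15840*(-26)) = 1/(-20040 - 88*(-4680)) = 1/(-20040 + 411840) = 1/391800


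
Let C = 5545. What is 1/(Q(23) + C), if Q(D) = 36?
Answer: 1/5581 ≈ 0.00017918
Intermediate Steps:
1/(Q(23) + C) = 1/(36 + 5545) = 1/5581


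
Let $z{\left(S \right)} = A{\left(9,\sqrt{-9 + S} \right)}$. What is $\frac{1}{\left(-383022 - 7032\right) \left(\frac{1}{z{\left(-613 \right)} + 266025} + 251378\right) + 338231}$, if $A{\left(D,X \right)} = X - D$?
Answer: $\frac{- \sqrt{622} + 266016 i}{- 26083043355034950 i + 98050656181 \sqrt{622}} \approx -1.0199 \cdot 10^{-11} - 8.2718 \cdot 10^{-25} i$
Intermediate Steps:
$z{\left(S \right)} = -9 + \sqrt{-9 + S}$ ($z{\left(S \right)} = \sqrt{-9 + S} - 9 = -9 + \sqrt{-9 + S}$)
$\frac{1}{\left(-383022 - 7032\right) \left(\frac{1}{z{\left(-613 \right)} + 266025} + 251378\right) + 338231} = \frac{1}{\left(-383022 - 7032\right) \left(\frac{1}{\left(-9 + \sqrt{-9 - 613}\right) + 266025} + 251378\right) + 338231} = \frac{1}{- 390054 \left(\frac{1}{\left(-9 + \sqrt{-622}\right) + 266025} + 251378\right) + 338231} = \frac{1}{- 390054 \left(\frac{1}{\left(-9 + i \sqrt{622}\right) + 266025} + 251378\right) + 338231} = \frac{1}{- 390054 \left(\frac{1}{266016 + i \sqrt{622}} + 251378\right) + 338231} = \frac{1}{- 390054 \left(251378 + \frac{1}{266016 + i \sqrt{622}}\right) + 338231} = \frac{1}{\left(-98050994412 - \frac{390054}{266016 + i \sqrt{622}}\right) + 338231} = \frac{1}{-98050656181 - \frac{390054}{266016 + i \sqrt{622}}}$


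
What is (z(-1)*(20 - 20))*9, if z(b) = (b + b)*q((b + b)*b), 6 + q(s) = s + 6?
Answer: 0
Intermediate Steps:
q(s) = s (q(s) = -6 + (s + 6) = -6 + (6 + s) = s)
z(b) = 4*b³ (z(b) = (b + b)*((b + b)*b) = (2*b)*((2*b)*b) = (2*b)*(2*b²) = 4*b³)
(z(-1)*(20 - 20))*9 = ((4*(-1)³)*(20 - 20))*9 = ((4*(-1))*0)*9 = -4*0*9 = 0*9 = 0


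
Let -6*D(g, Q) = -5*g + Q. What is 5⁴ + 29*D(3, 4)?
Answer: 4069/6 ≈ 678.17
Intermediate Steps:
D(g, Q) = -Q/6 + 5*g/6 (D(g, Q) = -(-5*g + Q)/6 = -(Q - 5*g)/6 = -Q/6 + 5*g/6)
5⁴ + 29*D(3, 4) = 5⁴ + 29*(-⅙*4 + (⅚)*3) = 625 + 29*(-⅔ + 5/2) = 625 + 29*(11/6) = 625 + 319/6 = 4069/6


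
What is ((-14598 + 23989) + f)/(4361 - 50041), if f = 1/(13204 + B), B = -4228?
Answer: -84293617/410023680 ≈ -0.20558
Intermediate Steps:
f = 1/8976 (f = 1/(13204 - 4228) = 1/8976 ≈ 0.00011141)
((-14598 + 23989) + f)/(4361 - 50041) = ((-14598 + 23989) + 1/8976)/(4361 - 50041) = (9391 + 1/8976)/(-45680) = (84293617/8976)*(-1/45680) = -84293617/410023680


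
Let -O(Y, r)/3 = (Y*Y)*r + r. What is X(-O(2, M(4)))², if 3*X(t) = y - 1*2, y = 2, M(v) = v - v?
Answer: 0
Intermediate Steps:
M(v) = 0
O(Y, r) = -3*r - 3*r*Y² (O(Y, r) = -3*((Y*Y)*r + r) = -3*(Y²*r + r) = -3*(r*Y² + r) = -3*(r + r*Y²) = -3*r - 3*r*Y²)
X(t) = 0 (X(t) = (2 - 1*2)/3 = (2 - 2)/3 = (⅓)*0 = 0)
X(-O(2, M(4)))² = 0² = 0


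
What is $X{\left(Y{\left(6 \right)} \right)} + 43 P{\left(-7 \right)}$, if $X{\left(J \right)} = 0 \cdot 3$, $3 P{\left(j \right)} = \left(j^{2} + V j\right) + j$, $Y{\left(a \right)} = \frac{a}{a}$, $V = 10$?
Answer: $- \frac{1204}{3} \approx -401.33$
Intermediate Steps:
$Y{\left(a \right)} = 1$
$P{\left(j \right)} = \frac{j^{2}}{3} + \frac{11 j}{3}$ ($P{\left(j \right)} = \frac{\left(j^{2} + 10 j\right) + j}{3} = \frac{j^{2} + 11 j}{3} = \frac{j^{2}}{3} + \frac{11 j}{3}$)
$X{\left(J \right)} = 0$
$X{\left(Y{\left(6 \right)} \right)} + 43 P{\left(-7 \right)} = 0 + 43 \cdot \frac{1}{3} \left(-7\right) \left(11 - 7\right) = 0 + 43 \cdot \frac{1}{3} \left(-7\right) 4 = 0 + 43 \left(- \frac{28}{3}\right) = 0 - \frac{1204}{3} = - \frac{1204}{3}$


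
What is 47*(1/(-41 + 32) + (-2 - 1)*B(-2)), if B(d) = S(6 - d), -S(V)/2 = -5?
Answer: -12737/9 ≈ -1415.2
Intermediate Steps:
S(V) = 10 (S(V) = -2*(-5) = 10)
B(d) = 10
47*(1/(-41 + 32) + (-2 - 1)*B(-2)) = 47*(1/(-41 + 32) + (-2 - 1)*10) = 47*(1/(-9) - 3*10) = 47*(-1/9 - 30) = 47*(-271/9) = -12737/9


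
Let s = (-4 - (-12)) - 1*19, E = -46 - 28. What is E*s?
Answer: 814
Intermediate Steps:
E = -74
s = -11 (s = (-4 - 3*(-4)) - 19 = (-4 + 12) - 19 = 8 - 19 = -11)
E*s = -74*(-11) = 814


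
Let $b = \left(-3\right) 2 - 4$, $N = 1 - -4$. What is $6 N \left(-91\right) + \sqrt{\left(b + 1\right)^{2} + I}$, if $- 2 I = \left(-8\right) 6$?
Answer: $-2730 + \sqrt{105} \approx -2719.8$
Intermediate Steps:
$N = 5$ ($N = 1 + 4 = 5$)
$I = 24$ ($I = - \frac{\left(-8\right) 6}{2} = \left(- \frac{1}{2}\right) \left(-48\right) = 24$)
$b = -10$ ($b = -6 - 4 = -10$)
$6 N \left(-91\right) + \sqrt{\left(b + 1\right)^{2} + I} = 6 \cdot 5 \left(-91\right) + \sqrt{\left(-10 + 1\right)^{2} + 24} = 30 \left(-91\right) + \sqrt{\left(-9\right)^{2} + 24} = -2730 + \sqrt{81 + 24} = -2730 + \sqrt{105}$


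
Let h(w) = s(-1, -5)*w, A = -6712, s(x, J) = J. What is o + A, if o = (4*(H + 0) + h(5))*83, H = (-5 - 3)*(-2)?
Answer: -3475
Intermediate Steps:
H = 16 (H = -8*(-2) = 16)
h(w) = -5*w
o = 3237 (o = (4*(16 + 0) - 5*5)*83 = (4*16 - 25)*83 = (64 - 25)*83 = 39*83 = 3237)
o + A = 3237 - 6712 = -3475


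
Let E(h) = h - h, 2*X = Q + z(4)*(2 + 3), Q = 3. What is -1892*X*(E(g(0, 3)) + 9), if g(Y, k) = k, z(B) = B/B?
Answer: -68112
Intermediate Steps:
z(B) = 1
X = 4 (X = (3 + 1*(2 + 3))/2 = (3 + 1*5)/2 = (3 + 5)/2 = (½)*8 = 4)
E(h) = 0
-1892*X*(E(g(0, 3)) + 9) = -7568*(0 + 9) = -7568*9 = -1892*36 = -68112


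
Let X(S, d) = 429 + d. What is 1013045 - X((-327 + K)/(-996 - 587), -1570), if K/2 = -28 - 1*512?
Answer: 1014186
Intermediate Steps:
K = -1080 (K = 2*(-28 - 1*512) = 2*(-28 - 512) = 2*(-540) = -1080)
1013045 - X((-327 + K)/(-996 - 587), -1570) = 1013045 - (429 - 1570) = 1013045 - 1*(-1141) = 1013045 + 1141 = 1014186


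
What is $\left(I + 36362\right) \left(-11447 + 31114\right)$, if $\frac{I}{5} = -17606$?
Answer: $-1016154556$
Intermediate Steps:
$I = -88030$ ($I = 5 \left(-17606\right) = -88030$)
$\left(I + 36362\right) \left(-11447 + 31114\right) = \left(-88030 + 36362\right) \left(-11447 + 31114\right) = \left(-51668\right) 19667 = -1016154556$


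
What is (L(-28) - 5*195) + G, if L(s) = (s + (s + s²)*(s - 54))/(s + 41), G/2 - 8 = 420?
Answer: -63567/13 ≈ -4889.8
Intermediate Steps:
G = 856 (G = 16 + 2*420 = 16 + 840 = 856)
L(s) = (s + (-54 + s)*(s + s²))/(41 + s) (L(s) = (s + (s + s²)*(-54 + s))/(41 + s) = (s + (-54 + s)*(s + s²))/(41 + s))
(L(-28) - 5*195) + G = (-28*(-53 + (-28)² - 53*(-28))/(41 - 28) - 5*195) + 856 = (-28*(-53 + 784 + 1484)/13 - 975) + 856 = (-28*1/13*2215 - 975) + 856 = (-62020/13 - 975) + 856 = -74695/13 + 856 = -63567/13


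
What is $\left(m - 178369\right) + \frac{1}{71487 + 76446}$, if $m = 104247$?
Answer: $- \frac{10965089825}{147933} \approx -74122.0$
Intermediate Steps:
$\left(m - 178369\right) + \frac{1}{71487 + 76446} = \left(104247 - 178369\right) + \frac{1}{71487 + 76446} = -74122 + \frac{1}{147933} = - \frac{10965089825}{147933}$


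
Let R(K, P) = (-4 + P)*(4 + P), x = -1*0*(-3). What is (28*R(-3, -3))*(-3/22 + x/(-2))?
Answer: 294/11 ≈ 26.727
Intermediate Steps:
x = 0 (x = 0*(-3) = 0)
(28*R(-3, -3))*(-3/22 + x/(-2)) = (28*(-16 + (-3)²))*(-3/22 + 0/(-2)) = (28*(-16 + 9))*(-3*1/22 + 0*(-½)) = (28*(-7))*(-3/22 + 0) = -196*(-3/22) = 294/11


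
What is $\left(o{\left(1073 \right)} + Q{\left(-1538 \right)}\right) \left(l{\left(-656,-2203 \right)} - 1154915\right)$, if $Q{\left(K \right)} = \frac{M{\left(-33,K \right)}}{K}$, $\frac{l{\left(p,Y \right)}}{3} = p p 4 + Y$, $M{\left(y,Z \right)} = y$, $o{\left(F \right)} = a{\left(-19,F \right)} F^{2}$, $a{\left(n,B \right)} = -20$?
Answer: $- \frac{70874170273528778}{769} \approx -9.2164 \cdot 10^{13}$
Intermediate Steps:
$o{\left(F \right)} = - 20 F^{2}$
$l{\left(p,Y \right)} = 3 Y + 12 p^{2}$ ($l{\left(p,Y \right)} = 3 \left(p p 4 + Y\right) = 3 \left(p^{2} \cdot 4 + Y\right) = 3 \left(4 p^{2} + Y\right) = 3 \left(Y + 4 p^{2}\right) = 3 Y + 12 p^{2}$)
$Q{\left(K \right)} = - \frac{33}{K}$
$\left(o{\left(1073 \right)} + Q{\left(-1538 \right)}\right) \left(l{\left(-656,-2203 \right)} - 1154915\right) = \left(- 20 \cdot 1073^{2} - \frac{33}{-1538}\right) \left(\left(3 \left(-2203\right) + 12 \left(-656\right)^{2}\right) - 1154915\right) = \left(\left(-20\right) 1151329 - - \frac{33}{1538}\right) \left(\left(-6609 + 12 \cdot 430336\right) - 1154915\right) = \left(-23026580 + \frac{33}{1538}\right) \left(\left(-6609 + 5164032\right) - 1154915\right) = - \frac{35414880007 \left(5157423 - 1154915\right)}{1538} = \left(- \frac{35414880007}{1538}\right) 4002508 = - \frac{70874170273528778}{769}$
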